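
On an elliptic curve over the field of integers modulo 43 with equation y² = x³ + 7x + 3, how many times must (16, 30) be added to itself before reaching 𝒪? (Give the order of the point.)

2P: tangent at (16, 30): λ = (3·16² + 7)/(2·30) ≡ 1/17. 17⁻¹ ≡ 38 (mod 43), so λ ≡ 1·38 ≡ 38.
  x = λ² - 16 - 16 = 1444 - 32 ≡ 36; y = λ·(16 - 36) - 30 ≡ 27. → (36, 27)
3P: (36, 27) + (16, 30). λ = (30 - 27)/(16 - 36) ≡ 3/23 mod 43. 23⁻¹ ≡ 15 (mod 43) since 23·15 = 345 ≡ 1, so λ ≡ 2.
  x = λ² - 36 - 16 = 4 - 52 ≡ 38; y = λ·(36 - 38) - 27 ≡ 12. → (38, 12)
4P: (38, 12) + (16, 30). λ = (30 - 12)/(16 - 38) ≡ 18/21 mod 43. 21⁻¹ ≡ 41 (mod 43) since 21·41 = 861 ≡ 1, so λ ≡ 7.
  x = λ² - 38 - 16 = 49 - 54 ≡ 38; y = λ·(38 - 38) - 12 ≡ 31. → (38, 31)
5P: (38, 31) + (16, 30). λ = (30 - 31)/(16 - 38) ≡ 42/21 mod 43. 21⁻¹ ≡ 41 (mod 43) since 21·41 = 861 ≡ 1, so λ ≡ 2.
  x = λ² - 38 - 16 = 4 - 54 ≡ 36; y = λ·(38 - 36) - 31 ≡ 16. → (36, 16)
6P: (36, 16) + (16, 30). λ = (30 - 16)/(16 - 36) ≡ 14/23 mod 43. 23⁻¹ ≡ 15 (mod 43) since 23·15 = 345 ≡ 1, so λ ≡ 38.
  x = λ² - 36 - 16 = 1444 - 52 ≡ 16; y = λ·(36 - 16) - 16 ≡ 13. → (16, 13)
7P: (16, 13) + (16, 30): same x and y₁ ≡ -y₂, so the sum is 𝒪.
7P = 𝒪, so the order is 7.

7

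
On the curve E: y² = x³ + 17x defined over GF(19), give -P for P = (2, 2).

(2, 17)

-(2, 2) = (2, -2 mod 19) = (2, 17).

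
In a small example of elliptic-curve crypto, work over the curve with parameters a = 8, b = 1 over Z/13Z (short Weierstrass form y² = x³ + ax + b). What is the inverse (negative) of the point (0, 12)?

(0, 1)

-(0, 12) = (0, -12 mod 13) = (0, 1).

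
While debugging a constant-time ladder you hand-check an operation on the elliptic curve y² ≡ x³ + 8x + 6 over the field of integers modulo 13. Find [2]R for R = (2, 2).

(8, 7)

tangent at (2, 2): λ = (3·2² + 8)/(2·2) ≡ 7/4. 4⁻¹ ≡ 10 (mod 13) since 4·10 = 40 ≡ 1, so λ ≡ 7·10 ≡ 5.
  x = λ² - 2 - 2 = 25 - 4 ≡ 8; y = λ·(2 - 8) - 2 ≡ 7. → (8, 7)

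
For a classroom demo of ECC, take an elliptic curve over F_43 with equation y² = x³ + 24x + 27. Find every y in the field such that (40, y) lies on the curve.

x³ + 24x + 27 = 64987 ≡ 14 (mod 43).
Square roots of 14 mod 43: 10 and 33 (since 10² = 100 ≡ 14).

10, 33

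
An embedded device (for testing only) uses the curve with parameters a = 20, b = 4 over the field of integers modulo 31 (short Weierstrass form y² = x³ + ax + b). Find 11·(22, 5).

Write G = (22, 5).
Double-and-add on 11 = (1011)₂. Start with G = (22, 5) for the leading 1-bit.
double: tangent at (22, 5): λ = (3·22² + 20)/(2·5) ≡ 15/10. 10⁻¹ ≡ 28 (mod 31), so λ ≡ 15·28 ≡ 17.
  x = λ² - 22 - 22 = 289 - 44 ≡ 28; y = λ·(22 - 28) - 5 ≡ 17. → (28, 17)
double: tangent at (28, 17): λ = (3·28² + 20)/(2·17) ≡ 16/3. 3⁻¹ ≡ 21 (mod 31), so λ ≡ 16·21 ≡ 26.
  x = λ² - 28 - 28 = 676 - 56 ≡ 0; y = λ·(28 - 0) - 17 ≡ 29. → (0, 29)
add G: (0, 29) + (22, 5). λ = (5 - 29)/(22 - 0) ≡ 7/22 mod 31. 22⁻¹ ≡ 24 (mod 31) since 22·24 = 528 ≡ 1, so λ ≡ 13.
  x = λ² - 0 - 22 = 169 - 22 ≡ 23; y = λ·(0 - 23) - 29 ≡ 13. → (23, 13)
double: tangent at (23, 13): λ = (3·23² + 20)/(2·13) ≡ 26/26. 26⁻¹ ≡ 6 (mod 31), so λ ≡ 26·6 ≡ 1.
  x = λ² - 23 - 23 = 1 - 46 ≡ 17; y = λ·(23 - 17) - 13 ≡ 24. → (17, 24)
add G: (17, 24) + (22, 5). λ = (5 - 24)/(22 - 17) ≡ 12/5 mod 31. 5⁻¹ ≡ 25 (mod 31) since 5·25 = 125 ≡ 1, so λ ≡ 21.
  x = λ² - 17 - 22 = 441 - 39 ≡ 30; y = λ·(17 - 30) - 24 ≡ 13. → (30, 13)

(30, 13)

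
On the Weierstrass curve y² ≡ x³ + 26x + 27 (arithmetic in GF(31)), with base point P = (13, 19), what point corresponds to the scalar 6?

Double-and-add on 6 = (110)₂. Start with P = (13, 19) for the leading 1-bit.
double: tangent at (13, 19): λ = (3·13² + 26)/(2·19) ≡ 6/7. 7⁻¹ ≡ 9 (mod 31), so λ ≡ 6·9 ≡ 23.
  x = λ² - 13 - 13 = 529 - 26 ≡ 7; y = λ·(13 - 7) - 19 ≡ 26. → (7, 26)
add P: (7, 26) + (13, 19). λ = (19 - 26)/(13 - 7) ≡ 24/6 mod 31. 6⁻¹ ≡ 26 (mod 31), so λ ≡ 4.
  x = λ² - 7 - 13 = 16 - 20 ≡ 27; y = λ·(7 - 27) - 26 ≡ 18. → (27, 18)
double: tangent at (27, 18): λ = (3·27² + 26)/(2·18) ≡ 12/5. 5⁻¹ ≡ 25 (mod 31) since 5·25 = 125 ≡ 1, so λ ≡ 12·25 ≡ 21.
  x = λ² - 27 - 27 = 441 - 54 ≡ 15; y = λ·(27 - 15) - 18 ≡ 17. → (15, 17)

(15, 17)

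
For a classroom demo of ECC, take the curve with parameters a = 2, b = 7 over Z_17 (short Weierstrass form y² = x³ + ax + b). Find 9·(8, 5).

(16, 15)

Write Q = (8, 5).
Repeated addition: build up to 9Q.
2Q: tangent at (8, 5): λ = (3·8² + 2)/(2·5) ≡ 7/10. 10⁻¹ ≡ 12 (mod 17), so λ ≡ 7·12 ≡ 16.
  x = λ² - 8 - 8 = 256 - 16 ≡ 2; y = λ·(8 - 2) - 5 ≡ 6. → (2, 6)
3Q: (2, 6) + (8, 5). λ = (5 - 6)/(8 - 2) ≡ 16/6 mod 17. 6⁻¹ ≡ 3 (mod 17), so λ ≡ 14.
  x = λ² - 2 - 8 = 196 - 10 ≡ 16; y = λ·(2 - 16) - 6 ≡ 2. → (16, 2)
4Q: (16, 2) + (8, 5). λ = (5 - 2)/(8 - 16) ≡ 3/9 mod 17. 9⁻¹ ≡ 2 (mod 17) since 9·2 = 18 ≡ 1, so λ ≡ 6.
  x = λ² - 16 - 8 = 36 - 24 ≡ 12; y = λ·(16 - 12) - 2 ≡ 5. → (12, 5)
5Q: (12, 5) + (8, 5). λ = (5 - 5)/(8 - 12) ≡ 0/13 mod 17. 13⁻¹ ≡ 4 (mod 17), so λ ≡ 0.
  x = λ² - 12 - 8 = 0 - 20 ≡ 14; y = λ·(12 - 14) - 5 ≡ 12. → (14, 12)
6Q: (14, 12) + (8, 5). λ = (5 - 12)/(8 - 14) ≡ 10/11 mod 17. 11⁻¹ ≡ 14 (mod 17) since 11·14 = 154 ≡ 1, so λ ≡ 4.
  x = λ² - 14 - 8 = 16 - 22 ≡ 11; y = λ·(14 - 11) - 12 ≡ 0. → (11, 0)
7Q: (11, 0) + (8, 5). λ = (5 - 0)/(8 - 11) ≡ 5/14 mod 17. 14⁻¹ ≡ 11 (mod 17), so λ ≡ 4.
  x = λ² - 11 - 8 = 16 - 19 ≡ 14; y = λ·(11 - 14) - 0 ≡ 5. → (14, 5)
8Q: (14, 5) + (8, 5). λ = (5 - 5)/(8 - 14) ≡ 0/11 mod 17. 11⁻¹ ≡ 14 (mod 17), so λ ≡ 0.
  x = λ² - 14 - 8 = 0 - 22 ≡ 12; y = λ·(14 - 12) - 5 ≡ 12. → (12, 12)
9Q: (12, 12) + (8, 5). λ = (5 - 12)/(8 - 12) ≡ 10/13 mod 17. 13⁻¹ ≡ 4 (mod 17), so λ ≡ 6.
  x = λ² - 12 - 8 = 36 - 20 ≡ 16; y = λ·(12 - 16) - 12 ≡ 15. → (16, 15)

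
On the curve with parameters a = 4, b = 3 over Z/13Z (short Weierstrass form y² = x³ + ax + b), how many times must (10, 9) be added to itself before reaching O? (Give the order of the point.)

8

2P: tangent at (10, 9): λ = (3·10² + 4)/(2·9) ≡ 5/5. 5⁻¹ ≡ 8 (mod 13), so λ ≡ 5·8 ≡ 1.
  x = λ² - 10 - 10 = 1 - 20 ≡ 7; y = λ·(10 - 7) - 9 ≡ 7. → (7, 7)
3P: (7, 7) + (10, 9). λ = (9 - 7)/(10 - 7) ≡ 2/3 mod 13. 3⁻¹ ≡ 9 (mod 13), so λ ≡ 5.
  x = λ² - 7 - 10 = 25 - 17 ≡ 8; y = λ·(7 - 8) - 7 ≡ 1. → (8, 1)
4P: (8, 1) + (10, 9). λ = (9 - 1)/(10 - 8) ≡ 8/2 mod 13. 2⁻¹ ≡ 7 (mod 13), so λ ≡ 4.
  x = λ² - 8 - 10 = 16 - 18 ≡ 11; y = λ·(8 - 11) - 1 ≡ 0. → (11, 0)
5P: (11, 0) + (10, 9). λ = (9 - 0)/(10 - 11) ≡ 9/12 mod 13. 12⁻¹ ≡ 12 (mod 13), so λ ≡ 4.
  x = λ² - 11 - 10 = 16 - 21 ≡ 8; y = λ·(11 - 8) - 0 ≡ 12. → (8, 12)
6P: (8, 12) + (10, 9). λ = (9 - 12)/(10 - 8) ≡ 10/2 mod 13. 2⁻¹ ≡ 7 (mod 13), so λ ≡ 5.
  x = λ² - 8 - 10 = 25 - 18 ≡ 7; y = λ·(8 - 7) - 12 ≡ 6. → (7, 6)
7P: (7, 6) + (10, 9). λ = (9 - 6)/(10 - 7) ≡ 3/3 mod 13. 3⁻¹ ≡ 9 (mod 13) since 3·9 = 27 ≡ 1, so λ ≡ 1.
  x = λ² - 7 - 10 = 1 - 17 ≡ 10; y = λ·(7 - 10) - 6 ≡ 4. → (10, 4)
8P: (10, 4) + (10, 9): same x and y₁ ≡ -y₂, so the sum is O.
8P = O, so the order is 8.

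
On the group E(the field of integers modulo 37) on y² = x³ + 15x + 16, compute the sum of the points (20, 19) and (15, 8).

(32, 36)

(20, 19) + (15, 8). λ = (8 - 19)/(15 - 20) ≡ 26/32 mod 37. 32⁻¹ ≡ 22 (mod 37), so λ ≡ 17.
  x = λ² - 20 - 15 = 289 - 35 ≡ 32; y = λ·(20 - 32) - 19 ≡ 36. → (32, 36)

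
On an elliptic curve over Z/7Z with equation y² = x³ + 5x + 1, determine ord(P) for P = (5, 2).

3

2P: tangent at (5, 2): λ = (3·5² + 5)/(2·2) ≡ 3/4. 4⁻¹ ≡ 2 (mod 7), so λ ≡ 3·2 ≡ 6.
  x = λ² - 5 - 5 = 36 - 10 ≡ 5; y = λ·(5 - 5) - 2 ≡ 5. → (5, 5)
3P: (5, 5) + (5, 2): same x and y₁ ≡ -y₂, so the sum is the point at infinity.
3P = the point at infinity, so the order is 3.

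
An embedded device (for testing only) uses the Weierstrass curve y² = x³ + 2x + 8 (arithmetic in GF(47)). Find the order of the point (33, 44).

9

2P: tangent at (33, 44): λ = (3·33² + 2)/(2·44) ≡ 26/41. 41⁻¹ ≡ 39 (mod 47), so λ ≡ 26·39 ≡ 27.
  x = λ² - 33 - 33 = 729 - 66 ≡ 5; y = λ·(33 - 5) - 44 ≡ 7. → (5, 7)
3P: (5, 7) + (33, 44). λ = (44 - 7)/(33 - 5) ≡ 37/28 mod 47. 28⁻¹ ≡ 42 (mod 47), so λ ≡ 3.
  x = λ² - 5 - 33 = 9 - 38 ≡ 18; y = λ·(5 - 18) - 7 ≡ 1. → (18, 1)
4P: (18, 1) + (33, 44). λ = (44 - 1)/(33 - 18) ≡ 43/15 mod 47. 15⁻¹ ≡ 22 (mod 47), so λ ≡ 6.
  x = λ² - 18 - 33 = 36 - 51 ≡ 32; y = λ·(18 - 32) - 1 ≡ 9. → (32, 9)
5P: (32, 9) + (33, 44). λ = (44 - 9)/(33 - 32) ≡ 35/1 mod 47. 1⁻¹ ≡ 1 (mod 47), so λ ≡ 35.
  x = λ² - 32 - 33 = 1225 - 65 ≡ 32; y = λ·(32 - 32) - 9 ≡ 38. → (32, 38)
6P: (32, 38) + (33, 44). λ = (44 - 38)/(33 - 32) ≡ 6/1 mod 47. 1⁻¹ ≡ 1 (mod 47), so λ ≡ 6.
  x = λ² - 32 - 33 = 36 - 65 ≡ 18; y = λ·(32 - 18) - 38 ≡ 46. → (18, 46)
7P: (18, 46) + (33, 44). λ = (44 - 46)/(33 - 18) ≡ 45/15 mod 47. 15⁻¹ ≡ 22 (mod 47), so λ ≡ 3.
  x = λ² - 18 - 33 = 9 - 51 ≡ 5; y = λ·(18 - 5) - 46 ≡ 40. → (5, 40)
8P: (5, 40) + (33, 44). λ = (44 - 40)/(33 - 5) ≡ 4/28 mod 47. 28⁻¹ ≡ 42 (mod 47), so λ ≡ 27.
  x = λ² - 5 - 33 = 729 - 38 ≡ 33; y = λ·(5 - 33) - 40 ≡ 3. → (33, 3)
9P: (33, 3) + (33, 44): same x and y₁ ≡ -y₂, so the sum is ∞.
9P = ∞, so the order is 9.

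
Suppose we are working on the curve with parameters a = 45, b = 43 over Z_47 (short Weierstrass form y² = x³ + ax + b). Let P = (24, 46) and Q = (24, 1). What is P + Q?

O

The two points share x = 24 and their y-coordinates satisfy 46 + 1 ≡ 0 (mod 47), so they are inverses. Their sum is the point at infinity.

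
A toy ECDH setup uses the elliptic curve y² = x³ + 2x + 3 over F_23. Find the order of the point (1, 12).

2P: tangent at (1, 12): λ = (3·1² + 2)/(2·12) ≡ 5/1. 1⁻¹ ≡ 1 (mod 23), so λ ≡ 5·1 ≡ 5.
  x = λ² - 1 - 1 = 25 - 2 ≡ 0; y = λ·(1 - 0) - 12 ≡ 16. → (0, 16)
3P: (0, 16) + (1, 12). λ = (12 - 16)/(1 - 0) ≡ 19/1 mod 23. 1⁻¹ ≡ 1 (mod 23), so λ ≡ 19.
  x = λ² - 0 - 1 = 361 - 1 ≡ 15; y = λ·(0 - 15) - 16 ≡ 21. → (15, 21)
4P: (15, 21) + (1, 12). λ = (12 - 21)/(1 - 15) ≡ 14/9 mod 23. 9⁻¹ ≡ 18 (mod 23) since 9·18 = 162 ≡ 1, so λ ≡ 22.
  x = λ² - 15 - 1 = 484 - 16 ≡ 8; y = λ·(15 - 8) - 21 ≡ 18. → (8, 18)
5P: (8, 18) + (1, 12). λ = (12 - 18)/(1 - 8) ≡ 17/16 mod 23. 16⁻¹ ≡ 13 (mod 23), so λ ≡ 14.
  x = λ² - 8 - 1 = 196 - 9 ≡ 3; y = λ·(8 - 3) - 18 ≡ 6. → (3, 6)
6P: (3, 6) + (1, 12). λ = (12 - 6)/(1 - 3) ≡ 6/21 mod 23. 21⁻¹ ≡ 11 (mod 23), so λ ≡ 20.
  x = λ² - 3 - 1 = 400 - 4 ≡ 5; y = λ·(3 - 5) - 6 ≡ 0. → (5, 0)
7P: (5, 0) + (1, 12). λ = (12 - 0)/(1 - 5) ≡ 12/19 mod 23. 19⁻¹ ≡ 17 (mod 23), so λ ≡ 20.
  x = λ² - 5 - 1 = 400 - 6 ≡ 3; y = λ·(5 - 3) - 0 ≡ 17. → (3, 17)
8P: (3, 17) + (1, 12). λ = (12 - 17)/(1 - 3) ≡ 18/21 mod 23. 21⁻¹ ≡ 11 (mod 23), so λ ≡ 14.
  x = λ² - 3 - 1 = 196 - 4 ≡ 8; y = λ·(3 - 8) - 17 ≡ 5. → (8, 5)
9P: (8, 5) + (1, 12). λ = (12 - 5)/(1 - 8) ≡ 7/16 mod 23. 16⁻¹ ≡ 13 (mod 23), so λ ≡ 22.
  x = λ² - 8 - 1 = 484 - 9 ≡ 15; y = λ·(8 - 15) - 5 ≡ 2. → (15, 2)
10P: (15, 2) + (1, 12). λ = (12 - 2)/(1 - 15) ≡ 10/9 mod 23. 9⁻¹ ≡ 18 (mod 23), so λ ≡ 19.
  x = λ² - 15 - 1 = 361 - 16 ≡ 0; y = λ·(15 - 0) - 2 ≡ 7. → (0, 7)
11P: (0, 7) + (1, 12). λ = (12 - 7)/(1 - 0) ≡ 5/1 mod 23. 1⁻¹ ≡ 1 (mod 23) since 1·1 = 1 ≡ 1, so λ ≡ 5.
  x = λ² - 0 - 1 = 25 - 1 ≡ 1; y = λ·(0 - 1) - 7 ≡ 11. → (1, 11)
12P: (1, 11) + (1, 12): same x and y₁ ≡ -y₂, so the sum is ∞.
12P = ∞, so the order is 12.

12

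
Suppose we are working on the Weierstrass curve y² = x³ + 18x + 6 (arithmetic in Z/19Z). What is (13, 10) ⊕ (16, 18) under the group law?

(14, 0)

(13, 10) + (16, 18). λ = (18 - 10)/(16 - 13) ≡ 8/3 mod 19. 3⁻¹ ≡ 13 (mod 19), so λ ≡ 9.
  x = λ² - 13 - 16 = 81 - 29 ≡ 14; y = λ·(13 - 14) - 10 ≡ 0. → (14, 0)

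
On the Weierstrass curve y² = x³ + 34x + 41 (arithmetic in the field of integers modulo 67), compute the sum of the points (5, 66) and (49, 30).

(48, 24)

(5, 66) + (49, 30). λ = (30 - 66)/(49 - 5) ≡ 31/44 mod 67. 44⁻¹ ≡ 32 (mod 67) since 44·32 = 1408 ≡ 1, so λ ≡ 54.
  x = λ² - 5 - 49 = 2916 - 54 ≡ 48; y = λ·(5 - 48) - 66 ≡ 24. → (48, 24)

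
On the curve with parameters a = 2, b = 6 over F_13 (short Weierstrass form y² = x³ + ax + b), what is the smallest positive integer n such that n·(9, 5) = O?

2P: tangent at (9, 5): λ = (3·9² + 2)/(2·5) ≡ 11/10. 10⁻¹ ≡ 4 (mod 13) since 10·4 = 40 ≡ 1, so λ ≡ 11·4 ≡ 5.
  x = λ² - 9 - 9 = 25 - 18 ≡ 7; y = λ·(9 - 7) - 5 ≡ 5. → (7, 5)
3P: (7, 5) + (9, 5). λ = (5 - 5)/(9 - 7) ≡ 0/2 mod 13. 2⁻¹ ≡ 7 (mod 13), so λ ≡ 0.
  x = λ² - 7 - 9 = 0 - 16 ≡ 10; y = λ·(7 - 10) - 5 ≡ 8. → (10, 8)
4P: (10, 8) + (9, 5). λ = (5 - 8)/(9 - 10) ≡ 10/12 mod 13. 12⁻¹ ≡ 12 (mod 13), so λ ≡ 3.
  x = λ² - 10 - 9 = 9 - 19 ≡ 3; y = λ·(10 - 3) - 8 ≡ 0. → (3, 0)
5P: (3, 0) + (9, 5). λ = (5 - 0)/(9 - 3) ≡ 5/6 mod 13. 6⁻¹ ≡ 11 (mod 13), so λ ≡ 3.
  x = λ² - 3 - 9 = 9 - 12 ≡ 10; y = λ·(3 - 10) - 0 ≡ 5. → (10, 5)
6P: (10, 5) + (9, 5). λ = (5 - 5)/(9 - 10) ≡ 0/12 mod 13. 12⁻¹ ≡ 12 (mod 13), so λ ≡ 0.
  x = λ² - 10 - 9 = 0 - 19 ≡ 7; y = λ·(10 - 7) - 5 ≡ 8. → (7, 8)
7P: (7, 8) + (9, 5). λ = (5 - 8)/(9 - 7) ≡ 10/2 mod 13. 2⁻¹ ≡ 7 (mod 13), so λ ≡ 5.
  x = λ² - 7 - 9 = 25 - 16 ≡ 9; y = λ·(7 - 9) - 8 ≡ 8. → (9, 8)
8P: (9, 8) + (9, 5): same x and y₁ ≡ -y₂, so the sum is O.
8P = O, so the order is 8.

8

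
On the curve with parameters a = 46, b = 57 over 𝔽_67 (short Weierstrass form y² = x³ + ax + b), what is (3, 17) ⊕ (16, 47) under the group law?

(3, 17) + (16, 47). λ = (47 - 17)/(16 - 3) ≡ 30/13 mod 67. 13⁻¹ ≡ 31 (mod 67) since 13·31 = 403 ≡ 1, so λ ≡ 59.
  x = λ² - 3 - 16 = 3481 - 19 ≡ 45; y = λ·(3 - 45) - 17 ≡ 51. → (45, 51)

(45, 51)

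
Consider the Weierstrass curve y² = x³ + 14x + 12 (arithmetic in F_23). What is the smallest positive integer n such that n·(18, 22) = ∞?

2P: tangent at (18, 22): λ = (3·18² + 14)/(2·22) ≡ 20/21. 21⁻¹ ≡ 11 (mod 23), so λ ≡ 20·11 ≡ 13.
  x = λ² - 18 - 18 = 169 - 36 ≡ 18; y = λ·(18 - 18) - 22 ≡ 1. → (18, 1)
3P: (18, 1) + (18, 22): same x and y₁ ≡ -y₂, so the sum is ∞.
3P = ∞, so the order is 3.

3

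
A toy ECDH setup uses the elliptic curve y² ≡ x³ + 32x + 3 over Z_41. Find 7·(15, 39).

Write P = (15, 39).
Double-and-add on 7 = (111)₂. Start with P = (15, 39) for the leading 1-bit.
double: tangent at (15, 39): λ = (3·15² + 32)/(2·39) ≡ 10/37. 37⁻¹ ≡ 10 (mod 41), so λ ≡ 10·10 ≡ 18.
  x = λ² - 15 - 15 = 324 - 30 ≡ 7; y = λ·(15 - 7) - 39 ≡ 23. → (7, 23)
add P: (7, 23) + (15, 39). λ = (39 - 23)/(15 - 7) ≡ 16/8 mod 41. 8⁻¹ ≡ 36 (mod 41), so λ ≡ 2.
  x = λ² - 7 - 15 = 4 - 22 ≡ 23; y = λ·(7 - 23) - 23 ≡ 27. → (23, 27)
double: tangent at (23, 27): λ = (3·23² + 32)/(2·27) ≡ 20/13. 13⁻¹ ≡ 19 (mod 41) since 13·19 = 247 ≡ 1, so λ ≡ 20·19 ≡ 11.
  x = λ² - 23 - 23 = 121 - 46 ≡ 34; y = λ·(23 - 34) - 27 ≡ 16. → (34, 16)
add P: (34, 16) + (15, 39). λ = (39 - 16)/(15 - 34) ≡ 23/22 mod 41. 22⁻¹ ≡ 28 (mod 41), so λ ≡ 29.
  x = λ² - 34 - 15 = 841 - 49 ≡ 13; y = λ·(34 - 13) - 16 ≡ 19. → (13, 19)

(13, 19)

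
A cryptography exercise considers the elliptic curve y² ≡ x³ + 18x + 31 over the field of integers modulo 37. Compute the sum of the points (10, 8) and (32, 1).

(36, 7)

(10, 8) + (32, 1). λ = (1 - 8)/(32 - 10) ≡ 30/22 mod 37. 22⁻¹ ≡ 32 (mod 37) since 22·32 = 704 ≡ 1, so λ ≡ 35.
  x = λ² - 10 - 32 = 1225 - 42 ≡ 36; y = λ·(10 - 36) - 8 ≡ 7. → (36, 7)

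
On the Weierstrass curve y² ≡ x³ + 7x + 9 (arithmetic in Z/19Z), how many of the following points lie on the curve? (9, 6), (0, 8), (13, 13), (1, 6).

(9, 6): 6² ≡ 17, rhs ≡ 3 → off.
(0, 8): 8² ≡ 7, rhs ≡ 9 → off.
(13, 13): 13² ≡ 17, rhs ≡ 17 → on.
(1, 6): 6² ≡ 17, rhs ≡ 17 → on.

2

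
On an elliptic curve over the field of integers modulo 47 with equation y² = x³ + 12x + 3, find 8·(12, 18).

O

Write G = (12, 18).
Repeated addition: build up to 8G.
2G: tangent at (12, 18): λ = (3·12² + 12)/(2·18) ≡ 21/36. 36⁻¹ ≡ 17 (mod 47), so λ ≡ 21·17 ≡ 28.
  x = λ² - 12 - 12 = 784 - 24 ≡ 8; y = λ·(12 - 8) - 18 ≡ 0. → (8, 0)
3G: (8, 0) + (12, 18). λ = (18 - 0)/(12 - 8) ≡ 18/4 mod 47. 4⁻¹ ≡ 12 (mod 47) since 4·12 = 48 ≡ 1, so λ ≡ 28.
  x = λ² - 8 - 12 = 784 - 20 ≡ 12; y = λ·(8 - 12) - 0 ≡ 29. → (12, 29)
4G: (12, 29) + (12, 18): same x and y₁ ≡ -y₂, so the sum is 𝒪.
5G: 𝒪 + (12, 18) = (12, 18) (identity).
6G: tangent at (12, 18): λ = (3·12² + 12)/(2·18) ≡ 21/36. 36⁻¹ ≡ 17 (mod 47), so λ ≡ 21·17 ≡ 28.
  x = λ² - 12 - 12 = 784 - 24 ≡ 8; y = λ·(12 - 8) - 18 ≡ 0. → (8, 0)
7G: (8, 0) + (12, 18). λ = (18 - 0)/(12 - 8) ≡ 18/4 mod 47. 4⁻¹ ≡ 12 (mod 47) since 4·12 = 48 ≡ 1, so λ ≡ 28.
  x = λ² - 8 - 12 = 784 - 20 ≡ 12; y = λ·(8 - 12) - 0 ≡ 29. → (12, 29)
8G: (12, 29) + (12, 18): same x and y₁ ≡ -y₂, so the sum is 𝒪.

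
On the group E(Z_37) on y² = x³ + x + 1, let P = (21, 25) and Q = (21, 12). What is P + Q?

O

The two points share x = 21 and their y-coordinates satisfy 25 + 12 ≡ 0 (mod 37), so they are inverses. Their sum is O.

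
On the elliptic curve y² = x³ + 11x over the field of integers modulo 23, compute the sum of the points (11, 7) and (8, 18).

(20, 3)

(11, 7) + (8, 18). λ = (18 - 7)/(8 - 11) ≡ 11/20 mod 23. 20⁻¹ ≡ 15 (mod 23) since 20·15 = 300 ≡ 1, so λ ≡ 4.
  x = λ² - 11 - 8 = 16 - 19 ≡ 20; y = λ·(11 - 20) - 7 ≡ 3. → (20, 3)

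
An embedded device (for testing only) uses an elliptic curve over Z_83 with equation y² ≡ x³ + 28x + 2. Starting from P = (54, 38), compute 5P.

Repeated addition: build up to 5P.
2P: tangent at (54, 38): λ = (3·54² + 28)/(2·38) ≡ 61/76. 76⁻¹ ≡ 71 (mod 83), so λ ≡ 61·71 ≡ 15.
  x = λ² - 54 - 54 = 225 - 108 ≡ 34; y = λ·(54 - 34) - 38 ≡ 13. → (34, 13)
3P: (34, 13) + (54, 38). λ = (38 - 13)/(54 - 34) ≡ 25/20 mod 83. 20⁻¹ ≡ 54 (mod 83) since 20·54 = 1080 ≡ 1, so λ ≡ 22.
  x = λ² - 34 - 54 = 484 - 88 ≡ 64; y = λ·(34 - 64) - 13 ≡ 74. → (64, 74)
4P: (64, 74) + (54, 38). λ = (38 - 74)/(54 - 64) ≡ 47/73 mod 83. 73⁻¹ ≡ 58 (mod 83), so λ ≡ 70.
  x = λ² - 64 - 54 = 4900 - 118 ≡ 51; y = λ·(64 - 51) - 74 ≡ 6. → (51, 6)
5P: (51, 6) + (54, 38). λ = (38 - 6)/(54 - 51) ≡ 32/3 mod 83. 3⁻¹ ≡ 28 (mod 83) since 3·28 = 84 ≡ 1, so λ ≡ 66.
  x = λ² - 51 - 54 = 4356 - 105 ≡ 18; y = λ·(51 - 18) - 6 ≡ 14. → (18, 14)

(18, 14)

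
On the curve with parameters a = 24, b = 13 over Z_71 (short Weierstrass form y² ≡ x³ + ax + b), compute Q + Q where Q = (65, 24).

tangent at (65, 24): λ = (3·65² + 24)/(2·24) ≡ 61/48. 48⁻¹ ≡ 37 (mod 71) since 48·37 = 1776 ≡ 1, so λ ≡ 61·37 ≡ 56.
  x = λ² - 65 - 65 = 3136 - 130 ≡ 24; y = λ·(65 - 24) - 24 ≡ 0. → (24, 0)

(24, 0)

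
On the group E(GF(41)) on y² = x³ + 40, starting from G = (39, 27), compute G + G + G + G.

(0, 32)

Repeated addition: build up to 4G.
2G: tangent at (39, 27): λ = (3·39² + 0)/(2·27) ≡ 12/13. 13⁻¹ ≡ 19 (mod 41), so λ ≡ 12·19 ≡ 23.
  x = λ² - 39 - 39 = 529 - 78 ≡ 0; y = λ·(39 - 0) - 27 ≡ 9. → (0, 9)
3G: (0, 9) + (39, 27). λ = (27 - 9)/(39 - 0) ≡ 18/39 mod 41. 39⁻¹ ≡ 20 (mod 41) since 39·20 = 780 ≡ 1, so λ ≡ 32.
  x = λ² - 0 - 39 = 1024 - 39 ≡ 1; y = λ·(0 - 1) - 9 ≡ 0. → (1, 0)
4G: (1, 0) + (39, 27). λ = (27 - 0)/(39 - 1) ≡ 27/38 mod 41. 38⁻¹ ≡ 27 (mod 41) since 38·27 = 1026 ≡ 1, so λ ≡ 32.
  x = λ² - 1 - 39 = 1024 - 40 ≡ 0; y = λ·(1 - 0) - 0 ≡ 32. → (0, 32)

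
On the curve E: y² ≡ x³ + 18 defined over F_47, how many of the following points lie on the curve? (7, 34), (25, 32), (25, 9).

0

(7, 34): 34² ≡ 28, rhs ≡ 32 → off.
(25, 32): 32² ≡ 37, rhs ≡ 39 → off.
(25, 9): 9² ≡ 34, rhs ≡ 39 → off.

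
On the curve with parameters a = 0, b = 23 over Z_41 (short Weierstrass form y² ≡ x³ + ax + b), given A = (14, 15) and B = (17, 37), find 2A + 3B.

(14, 26)

First 2A:
Repeated addition: build up to 2A.
2A: tangent at (14, 15): λ = (3·14² + 0)/(2·15) ≡ 14/30. 30⁻¹ ≡ 26 (mod 41), so λ ≡ 14·26 ≡ 36.
  x = λ² - 14 - 14 = 1296 - 28 ≡ 38; y = λ·(14 - 38) - 15 ≡ 23. → (38, 23)
2A = (38, 23).
Next 3B:
Repeated addition: build up to 3B.
2B: tangent at (17, 37): λ = (3·17² + 0)/(2·37) ≡ 6/33. 33⁻¹ ≡ 5 (mod 41), so λ ≡ 6·5 ≡ 30.
  x = λ² - 17 - 17 = 900 - 34 ≡ 5; y = λ·(17 - 5) - 37 ≡ 36. → (5, 36)
3B: (5, 36) + (17, 37). λ = (37 - 36)/(17 - 5) ≡ 1/12 mod 41. 12⁻¹ ≡ 24 (mod 41) since 12·24 = 288 ≡ 1, so λ ≡ 24.
  x = λ² - 5 - 17 = 576 - 22 ≡ 21; y = λ·(5 - 21) - 36 ≡ 31. → (21, 31)
3B = (21, 31).
Finally 2A + 3B:
(38, 23) + (21, 31). λ = (31 - 23)/(21 - 38) ≡ 8/24 mod 41. 24⁻¹ ≡ 12 (mod 41), so λ ≡ 14.
  x = λ² - 38 - 21 = 196 - 59 ≡ 14; y = λ·(38 - 14) - 23 ≡ 26. → (14, 26)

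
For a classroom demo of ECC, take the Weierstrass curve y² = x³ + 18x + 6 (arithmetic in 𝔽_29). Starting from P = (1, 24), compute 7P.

Repeated addition: build up to 7P.
2P: tangent at (1, 24): λ = (3·1² + 18)/(2·24) ≡ 21/19. 19⁻¹ ≡ 26 (mod 29) since 19·26 = 494 ≡ 1, so λ ≡ 21·26 ≡ 24.
  x = λ² - 1 - 1 = 576 - 2 ≡ 23; y = λ·(1 - 23) - 24 ≡ 28. → (23, 28)
3P: (23, 28) + (1, 24). λ = (24 - 28)/(1 - 23) ≡ 25/7 mod 29. 7⁻¹ ≡ 25 (mod 29) since 7·25 = 175 ≡ 1, so λ ≡ 16.
  x = λ² - 23 - 1 = 256 - 24 ≡ 0; y = λ·(23 - 0) - 28 ≡ 21. → (0, 21)
4P: (0, 21) + (1, 24). λ = (24 - 21)/(1 - 0) ≡ 3/1 mod 29. 1⁻¹ ≡ 1 (mod 29), so λ ≡ 3.
  x = λ² - 0 - 1 = 9 - 1 ≡ 8; y = λ·(0 - 8) - 21 ≡ 13. → (8, 13)
5P: (8, 13) + (1, 24). λ = (24 - 13)/(1 - 8) ≡ 11/22 mod 29. 22⁻¹ ≡ 4 (mod 29) since 22·4 = 88 ≡ 1, so λ ≡ 15.
  x = λ² - 8 - 1 = 225 - 9 ≡ 13; y = λ·(8 - 13) - 13 ≡ 28. → (13, 28)
6P: (13, 28) + (1, 24). λ = (24 - 28)/(1 - 13) ≡ 25/17 mod 29. 17⁻¹ ≡ 12 (mod 29) since 17·12 = 204 ≡ 1, so λ ≡ 10.
  x = λ² - 13 - 1 = 100 - 14 ≡ 28; y = λ·(13 - 28) - 28 ≡ 25. → (28, 25)
7P: (28, 25) + (1, 24). λ = (24 - 25)/(1 - 28) ≡ 28/2 mod 29. 2⁻¹ ≡ 15 (mod 29), so λ ≡ 14.
  x = λ² - 28 - 1 = 196 - 29 ≡ 22; y = λ·(28 - 22) - 25 ≡ 1. → (22, 1)

(22, 1)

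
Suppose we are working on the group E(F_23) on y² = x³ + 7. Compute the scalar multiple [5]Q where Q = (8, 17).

(16, 3)

Double-and-add on 5 = (101)₂. Start with Q = (8, 17) for the leading 1-bit.
double: tangent at (8, 17): λ = (3·8² + 0)/(2·17) ≡ 8/11. 11⁻¹ ≡ 21 (mod 23), so λ ≡ 8·21 ≡ 7.
  x = λ² - 8 - 8 = 49 - 16 ≡ 10; y = λ·(8 - 10) - 17 ≡ 15. → (10, 15)
double: tangent at (10, 15): λ = (3·10² + 0)/(2·15) ≡ 1/7. 7⁻¹ ≡ 10 (mod 23), so λ ≡ 1·10 ≡ 10.
  x = λ² - 10 - 10 = 100 - 20 ≡ 11; y = λ·(10 - 11) - 15 ≡ 21. → (11, 21)
add Q: (11, 21) + (8, 17). λ = (17 - 21)/(8 - 11) ≡ 19/20 mod 23. 20⁻¹ ≡ 15 (mod 23) since 20·15 = 300 ≡ 1, so λ ≡ 9.
  x = λ² - 11 - 8 = 81 - 19 ≡ 16; y = λ·(11 - 16) - 21 ≡ 3. → (16, 3)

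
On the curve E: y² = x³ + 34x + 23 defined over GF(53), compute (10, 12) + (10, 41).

The two points share x = 10 and their y-coordinates satisfy 12 + 41 ≡ 0 (mod 53), so they are inverses. Their sum is 𝒪.

O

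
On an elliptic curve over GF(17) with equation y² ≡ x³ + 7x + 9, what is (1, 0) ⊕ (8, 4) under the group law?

(0, 3)

(1, 0) + (8, 4). λ = (4 - 0)/(8 - 1) ≡ 4/7 mod 17. 7⁻¹ ≡ 5 (mod 17), so λ ≡ 3.
  x = λ² - 1 - 8 = 9 - 9 ≡ 0; y = λ·(1 - 0) - 0 ≡ 3. → (0, 3)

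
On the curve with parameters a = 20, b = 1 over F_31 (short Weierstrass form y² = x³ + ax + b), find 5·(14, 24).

Write P = (14, 24).
Repeated addition: build up to 5P.
2P: tangent at (14, 24): λ = (3·14² + 20)/(2·24) ≡ 19/17. 17⁻¹ ≡ 11 (mod 31), so λ ≡ 19·11 ≡ 23.
  x = λ² - 14 - 14 = 529 - 28 ≡ 5; y = λ·(14 - 5) - 24 ≡ 28. → (5, 28)
3P: (5, 28) + (14, 24). λ = (24 - 28)/(14 - 5) ≡ 27/9 mod 31. 9⁻¹ ≡ 7 (mod 31) since 9·7 = 63 ≡ 1, so λ ≡ 3.
  x = λ² - 5 - 14 = 9 - 19 ≡ 21; y = λ·(5 - 21) - 28 ≡ 17. → (21, 17)
4P: (21, 17) + (14, 24). λ = (24 - 17)/(14 - 21) ≡ 7/24 mod 31. 24⁻¹ ≡ 22 (mod 31) since 24·22 = 528 ≡ 1, so λ ≡ 30.
  x = λ² - 21 - 14 = 900 - 35 ≡ 28; y = λ·(21 - 28) - 17 ≡ 21. → (28, 21)
5P: (28, 21) + (14, 24). λ = (24 - 21)/(14 - 28) ≡ 3/17 mod 31. 17⁻¹ ≡ 11 (mod 31), so λ ≡ 2.
  x = λ² - 28 - 14 = 4 - 42 ≡ 24; y = λ·(28 - 24) - 21 ≡ 18. → (24, 18)

(24, 18)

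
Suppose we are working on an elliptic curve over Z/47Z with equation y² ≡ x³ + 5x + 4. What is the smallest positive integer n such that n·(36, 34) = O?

3

2P: tangent at (36, 34): λ = (3·36² + 5)/(2·34) ≡ 39/21. 21⁻¹ ≡ 9 (mod 47), so λ ≡ 39·9 ≡ 22.
  x = λ² - 36 - 36 = 484 - 72 ≡ 36; y = λ·(36 - 36) - 34 ≡ 13. → (36, 13)
3P: (36, 13) + (36, 34): same x and y₁ ≡ -y₂, so the sum is O.
3P = O, so the order is 3.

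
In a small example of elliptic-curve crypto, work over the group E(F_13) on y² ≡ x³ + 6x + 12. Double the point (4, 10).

(8, 0)

tangent at (4, 10): λ = (3·4² + 6)/(2·10) ≡ 2/7. 7⁻¹ ≡ 2 (mod 13), so λ ≡ 2·2 ≡ 4.
  x = λ² - 4 - 4 = 16 - 8 ≡ 8; y = λ·(4 - 8) - 10 ≡ 0. → (8, 0)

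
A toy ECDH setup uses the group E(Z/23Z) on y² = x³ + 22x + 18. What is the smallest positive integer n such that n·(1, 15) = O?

10

2P: tangent at (1, 15): λ = (3·1² + 22)/(2·15) ≡ 2/7. 7⁻¹ ≡ 10 (mod 23), so λ ≡ 2·10 ≡ 20.
  x = λ² - 1 - 1 = 400 - 2 ≡ 7; y = λ·(1 - 7) - 15 ≡ 3. → (7, 3)
3P: (7, 3) + (1, 15). λ = (15 - 3)/(1 - 7) ≡ 12/17 mod 23. 17⁻¹ ≡ 19 (mod 23) since 17·19 = 323 ≡ 1, so λ ≡ 21.
  x = λ² - 7 - 1 = 441 - 8 ≡ 19; y = λ·(7 - 19) - 3 ≡ 21. → (19, 21)
4P: (19, 21) + (1, 15). λ = (15 - 21)/(1 - 19) ≡ 17/5 mod 23. 5⁻¹ ≡ 14 (mod 23), so λ ≡ 8.
  x = λ² - 19 - 1 = 64 - 20 ≡ 21; y = λ·(19 - 21) - 21 ≡ 9. → (21, 9)
5P: (21, 9) + (1, 15). λ = (15 - 9)/(1 - 21) ≡ 6/3 mod 23. 3⁻¹ ≡ 8 (mod 23), so λ ≡ 2.
  x = λ² - 21 - 1 = 4 - 22 ≡ 5; y = λ·(21 - 5) - 9 ≡ 0. → (5, 0)
6P: (5, 0) + (1, 15). λ = (15 - 0)/(1 - 5) ≡ 15/19 mod 23. 19⁻¹ ≡ 17 (mod 23), so λ ≡ 2.
  x = λ² - 5 - 1 = 4 - 6 ≡ 21; y = λ·(5 - 21) - 0 ≡ 14. → (21, 14)
7P: (21, 14) + (1, 15). λ = (15 - 14)/(1 - 21) ≡ 1/3 mod 23. 3⁻¹ ≡ 8 (mod 23), so λ ≡ 8.
  x = λ² - 21 - 1 = 64 - 22 ≡ 19; y = λ·(21 - 19) - 14 ≡ 2. → (19, 2)
8P: (19, 2) + (1, 15). λ = (15 - 2)/(1 - 19) ≡ 13/5 mod 23. 5⁻¹ ≡ 14 (mod 23), so λ ≡ 21.
  x = λ² - 19 - 1 = 441 - 20 ≡ 7; y = λ·(19 - 7) - 2 ≡ 20. → (7, 20)
9P: (7, 20) + (1, 15). λ = (15 - 20)/(1 - 7) ≡ 18/17 mod 23. 17⁻¹ ≡ 19 (mod 23), so λ ≡ 20.
  x = λ² - 7 - 1 = 400 - 8 ≡ 1; y = λ·(7 - 1) - 20 ≡ 8. → (1, 8)
10P: (1, 8) + (1, 15): same x and y₁ ≡ -y₂, so the sum is O.
10P = O, so the order is 10.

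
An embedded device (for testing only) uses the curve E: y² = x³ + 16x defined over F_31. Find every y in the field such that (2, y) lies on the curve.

3, 28

x³ + 16x + 0 = 40 ≡ 9 (mod 31).
Square roots of 9 mod 31: 3 and 28 (since 3² = 9 ≡ 9).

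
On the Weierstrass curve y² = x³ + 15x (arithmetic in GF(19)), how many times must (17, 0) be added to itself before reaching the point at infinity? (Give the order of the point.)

2

2P: (17, 0) + (17, 0): same x and y₁ ≡ -y₂, so the sum is the point at infinity.
2P = the point at infinity, so the order is 2.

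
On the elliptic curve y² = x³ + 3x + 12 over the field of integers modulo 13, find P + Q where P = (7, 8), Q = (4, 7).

(7, 8) + (4, 7). λ = (7 - 8)/(4 - 7) ≡ 12/10 mod 13. 10⁻¹ ≡ 4 (mod 13) since 10·4 = 40 ≡ 1, so λ ≡ 9.
  x = λ² - 7 - 4 = 81 - 11 ≡ 5; y = λ·(7 - 5) - 8 ≡ 10. → (5, 10)

(5, 10)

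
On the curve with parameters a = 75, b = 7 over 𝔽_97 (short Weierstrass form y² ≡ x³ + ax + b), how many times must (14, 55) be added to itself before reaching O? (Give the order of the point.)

12

2P: tangent at (14, 55): λ = (3·14² + 75)/(2·55) ≡ 81/13. 13⁻¹ ≡ 15 (mod 97), so λ ≡ 81·15 ≡ 51.
  x = λ² - 14 - 14 = 2601 - 28 ≡ 51; y = λ·(14 - 51) - 55 ≡ 95. → (51, 95)
3P: (51, 95) + (14, 55). λ = (55 - 95)/(14 - 51) ≡ 57/60 mod 97. 60⁻¹ ≡ 76 (mod 97), so λ ≡ 64.
  x = λ² - 51 - 14 = 4096 - 65 ≡ 54; y = λ·(51 - 54) - 95 ≡ 4. → (54, 4)
4P: (54, 4) + (14, 55). λ = (55 - 4)/(14 - 54) ≡ 51/57 mod 97. 57⁻¹ ≡ 80 (mod 97), so λ ≡ 6.
  x = λ² - 54 - 14 = 36 - 68 ≡ 65; y = λ·(54 - 65) - 4 ≡ 27. → (65, 27)
5P: (65, 27) + (14, 55). λ = (55 - 27)/(14 - 65) ≡ 28/46 mod 97. 46⁻¹ ≡ 19 (mod 97) since 46·19 = 874 ≡ 1, so λ ≡ 47.
  x = λ² - 65 - 14 = 2209 - 79 ≡ 93; y = λ·(65 - 93) - 27 ≡ 15. → (93, 15)
6P: (93, 15) + (14, 55). λ = (55 - 15)/(14 - 93) ≡ 40/18 mod 97. 18⁻¹ ≡ 27 (mod 97), so λ ≡ 13.
  x = λ² - 93 - 14 = 169 - 107 ≡ 62; y = λ·(93 - 62) - 15 ≡ 0. → (62, 0)
7P: (62, 0) + (14, 55). λ = (55 - 0)/(14 - 62) ≡ 55/49 mod 97. 49⁻¹ ≡ 2 (mod 97) since 49·2 = 98 ≡ 1, so λ ≡ 13.
  x = λ² - 62 - 14 = 169 - 76 ≡ 93; y = λ·(62 - 93) - 0 ≡ 82. → (93, 82)
8P: (93, 82) + (14, 55). λ = (55 - 82)/(14 - 93) ≡ 70/18 mod 97. 18⁻¹ ≡ 27 (mod 97), so λ ≡ 47.
  x = λ² - 93 - 14 = 2209 - 107 ≡ 65; y = λ·(93 - 65) - 82 ≡ 70. → (65, 70)
9P: (65, 70) + (14, 55). λ = (55 - 70)/(14 - 65) ≡ 82/46 mod 97. 46⁻¹ ≡ 19 (mod 97), so λ ≡ 6.
  x = λ² - 65 - 14 = 36 - 79 ≡ 54; y = λ·(65 - 54) - 70 ≡ 93. → (54, 93)
10P: (54, 93) + (14, 55). λ = (55 - 93)/(14 - 54) ≡ 59/57 mod 97. 57⁻¹ ≡ 80 (mod 97), so λ ≡ 64.
  x = λ² - 54 - 14 = 4096 - 68 ≡ 51; y = λ·(54 - 51) - 93 ≡ 2. → (51, 2)
11P: (51, 2) + (14, 55). λ = (55 - 2)/(14 - 51) ≡ 53/60 mod 97. 60⁻¹ ≡ 76 (mod 97) since 60·76 = 4560 ≡ 1, so λ ≡ 51.
  x = λ² - 51 - 14 = 2601 - 65 ≡ 14; y = λ·(51 - 14) - 2 ≡ 42. → (14, 42)
12P: (14, 42) + (14, 55): same x and y₁ ≡ -y₂, so the sum is O.
12P = O, so the order is 12.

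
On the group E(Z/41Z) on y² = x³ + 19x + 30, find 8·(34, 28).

(16, 17)

Write Q = (34, 28).
Double-and-add on 8 = (1000)₂. Start with Q = (34, 28) for the leading 1-bit.
double: tangent at (34, 28): λ = (3·34² + 19)/(2·28) ≡ 2/15. 15⁻¹ ≡ 11 (mod 41), so λ ≡ 2·11 ≡ 22.
  x = λ² - 34 - 34 = 484 - 68 ≡ 6; y = λ·(34 - 6) - 28 ≡ 14. → (6, 14)
double: tangent at (6, 14): λ = (3·6² + 19)/(2·14) ≡ 4/28. 28⁻¹ ≡ 22 (mod 41), so λ ≡ 4·22 ≡ 6.
  x = λ² - 6 - 6 = 36 - 12 ≡ 24; y = λ·(6 - 24) - 14 ≡ 1. → (24, 1)
double: tangent at (24, 1): λ = (3·24² + 19)/(2·1) ≡ 25/2. 2⁻¹ ≡ 21 (mod 41) since 2·21 = 42 ≡ 1, so λ ≡ 25·21 ≡ 33.
  x = λ² - 24 - 24 = 1089 - 48 ≡ 16; y = λ·(24 - 16) - 1 ≡ 17. → (16, 17)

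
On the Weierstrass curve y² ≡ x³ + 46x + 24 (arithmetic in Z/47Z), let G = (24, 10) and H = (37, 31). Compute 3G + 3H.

First 3G:
Repeated addition: build up to 3G.
2G: tangent at (24, 10): λ = (3·24² + 46)/(2·10) ≡ 35/20. 20⁻¹ ≡ 40 (mod 47), so λ ≡ 35·40 ≡ 37.
  x = λ² - 24 - 24 = 1369 - 48 ≡ 5; y = λ·(24 - 5) - 10 ≡ 35. → (5, 35)
3G: (5, 35) + (24, 10). λ = (10 - 35)/(24 - 5) ≡ 22/19 mod 47. 19⁻¹ ≡ 5 (mod 47) since 19·5 = 95 ≡ 1, so λ ≡ 16.
  x = λ² - 5 - 24 = 256 - 29 ≡ 39; y = λ·(5 - 39) - 35 ≡ 32. → (39, 32)
3G = (39, 32).
Next 3H:
Repeated addition: build up to 3H.
2H: tangent at (37, 31): λ = (3·37² + 46)/(2·31) ≡ 17/15. 15⁻¹ ≡ 22 (mod 47), so λ ≡ 17·22 ≡ 45.
  x = λ² - 37 - 37 = 2025 - 74 ≡ 24; y = λ·(37 - 24) - 31 ≡ 37. → (24, 37)
3H: (24, 37) + (37, 31). λ = (31 - 37)/(37 - 24) ≡ 41/13 mod 47. 13⁻¹ ≡ 29 (mod 47), so λ ≡ 14.
  x = λ² - 24 - 37 = 196 - 61 ≡ 41; y = λ·(24 - 41) - 37 ≡ 7. → (41, 7)
3H = (41, 7).
Finally 3G + 3H:
(39, 32) + (41, 7). λ = (7 - 32)/(41 - 39) ≡ 22/2 mod 47. 2⁻¹ ≡ 24 (mod 47), so λ ≡ 11.
  x = λ² - 39 - 41 = 121 - 80 ≡ 41; y = λ·(39 - 41) - 32 ≡ 40. → (41, 40)

(41, 40)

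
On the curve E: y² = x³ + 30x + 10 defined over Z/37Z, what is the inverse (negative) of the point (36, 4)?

-(36, 4) = (36, -4 mod 37) = (36, 33).

(36, 33)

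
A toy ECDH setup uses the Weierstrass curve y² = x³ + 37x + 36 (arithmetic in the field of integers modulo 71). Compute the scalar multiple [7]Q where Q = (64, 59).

(45, 10)

Repeated addition: build up to 7Q.
2Q: tangent at (64, 59): λ = (3·64² + 37)/(2·59) ≡ 42/47. 47⁻¹ ≡ 68 (mod 71) since 47·68 = 3196 ≡ 1, so λ ≡ 42·68 ≡ 16.
  x = λ² - 64 - 64 = 256 - 128 ≡ 57; y = λ·(64 - 57) - 59 ≡ 53. → (57, 53)
3Q: (57, 53) + (64, 59). λ = (59 - 53)/(64 - 57) ≡ 6/7 mod 71. 7⁻¹ ≡ 61 (mod 71), so λ ≡ 11.
  x = λ² - 57 - 64 = 121 - 121 ≡ 0; y = λ·(57 - 0) - 53 ≡ 6. → (0, 6)
4Q: (0, 6) + (64, 59). λ = (59 - 6)/(64 - 0) ≡ 53/64 mod 71. 64⁻¹ ≡ 10 (mod 71), so λ ≡ 33.
  x = λ² - 0 - 64 = 1089 - 64 ≡ 31; y = λ·(0 - 31) - 6 ≡ 36. → (31, 36)
5Q: (31, 36) + (64, 59). λ = (59 - 36)/(64 - 31) ≡ 23/33 mod 71. 33⁻¹ ≡ 28 (mod 71), so λ ≡ 5.
  x = λ² - 31 - 64 = 25 - 95 ≡ 1; y = λ·(31 - 1) - 36 ≡ 43. → (1, 43)
6Q: (1, 43) + (64, 59). λ = (59 - 43)/(64 - 1) ≡ 16/63 mod 71. 63⁻¹ ≡ 62 (mod 71) since 63·62 = 3906 ≡ 1, so λ ≡ 69.
  x = λ² - 1 - 64 = 4761 - 65 ≡ 10; y = λ·(1 - 10) - 43 ≡ 46. → (10, 46)
7Q: (10, 46) + (64, 59). λ = (59 - 46)/(64 - 10) ≡ 13/54 mod 71. 54⁻¹ ≡ 25 (mod 71) since 54·25 = 1350 ≡ 1, so λ ≡ 41.
  x = λ² - 10 - 64 = 1681 - 74 ≡ 45; y = λ·(10 - 45) - 46 ≡ 10. → (45, 10)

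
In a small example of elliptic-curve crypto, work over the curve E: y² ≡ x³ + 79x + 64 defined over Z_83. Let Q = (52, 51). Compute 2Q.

tangent at (52, 51): λ = (3·52² + 79)/(2·51) ≡ 57/19. 19⁻¹ ≡ 35 (mod 83), so λ ≡ 57·35 ≡ 3.
  x = λ² - 52 - 52 = 9 - 104 ≡ 71; y = λ·(52 - 71) - 51 ≡ 58. → (71, 58)

(71, 58)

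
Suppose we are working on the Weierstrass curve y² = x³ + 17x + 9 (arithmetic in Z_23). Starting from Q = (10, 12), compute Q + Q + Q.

(1, 21)

Repeated addition: build up to 3Q.
2Q: tangent at (10, 12): λ = (3·10² + 17)/(2·12) ≡ 18/1. 1⁻¹ ≡ 1 (mod 23), so λ ≡ 18·1 ≡ 18.
  x = λ² - 10 - 10 = 324 - 20 ≡ 5; y = λ·(10 - 5) - 12 ≡ 9. → (5, 9)
3Q: (5, 9) + (10, 12). λ = (12 - 9)/(10 - 5) ≡ 3/5 mod 23. 5⁻¹ ≡ 14 (mod 23), so λ ≡ 19.
  x = λ² - 5 - 10 = 361 - 15 ≡ 1; y = λ·(5 - 1) - 9 ≡ 21. → (1, 21)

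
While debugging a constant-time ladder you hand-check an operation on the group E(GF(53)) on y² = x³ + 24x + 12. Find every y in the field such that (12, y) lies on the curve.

none

x³ + 24x + 12 = 2028 ≡ 14 (mod 53).
14 is a non-residue mod 53; no y exists.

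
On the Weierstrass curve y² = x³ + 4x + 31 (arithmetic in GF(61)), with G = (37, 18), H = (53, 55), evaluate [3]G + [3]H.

First 3G:
Repeated addition: build up to 3G.
2G: tangent at (37, 18): λ = (3·37² + 4)/(2·18) ≡ 24/36. 36⁻¹ ≡ 39 (mod 61) since 36·39 = 1404 ≡ 1, so λ ≡ 24·39 ≡ 21.
  x = λ² - 37 - 37 = 441 - 74 ≡ 1; y = λ·(37 - 1) - 18 ≡ 6. → (1, 6)
3G: (1, 6) + (37, 18). λ = (18 - 6)/(37 - 1) ≡ 12/36 mod 61. 36⁻¹ ≡ 39 (mod 61), so λ ≡ 41.
  x = λ² - 1 - 37 = 1681 - 38 ≡ 57; y = λ·(1 - 57) - 6 ≡ 16. → (57, 16)
3G = (57, 16).
Next 3H:
Repeated addition: build up to 3H.
2H: tangent at (53, 55): λ = (3·53² + 4)/(2·55) ≡ 13/49. 49⁻¹ ≡ 5 (mod 61) since 49·5 = 245 ≡ 1, so λ ≡ 13·5 ≡ 4.
  x = λ² - 53 - 53 = 16 - 106 ≡ 32; y = λ·(53 - 32) - 55 ≡ 29. → (32, 29)
3H: (32, 29) + (53, 55). λ = (55 - 29)/(53 - 32) ≡ 26/21 mod 61. 21⁻¹ ≡ 32 (mod 61), so λ ≡ 39.
  x = λ² - 32 - 53 = 1521 - 85 ≡ 33; y = λ·(32 - 33) - 29 ≡ 54. → (33, 54)
3H = (33, 54).
Finally 3G + 3H:
(57, 16) + (33, 54). λ = (54 - 16)/(33 - 57) ≡ 38/37 mod 61. 37⁻¹ ≡ 33 (mod 61) since 37·33 = 1221 ≡ 1, so λ ≡ 34.
  x = λ² - 57 - 33 = 1156 - 90 ≡ 29; y = λ·(57 - 29) - 16 ≡ 21. → (29, 21)

(29, 21)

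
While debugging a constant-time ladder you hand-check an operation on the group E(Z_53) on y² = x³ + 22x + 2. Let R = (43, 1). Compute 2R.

(24, 37)

tangent at (43, 1): λ = (3·43² + 22)/(2·1) ≡ 4/2. 2⁻¹ ≡ 27 (mod 53), so λ ≡ 4·27 ≡ 2.
  x = λ² - 43 - 43 = 4 - 86 ≡ 24; y = λ·(43 - 24) - 1 ≡ 37. → (24, 37)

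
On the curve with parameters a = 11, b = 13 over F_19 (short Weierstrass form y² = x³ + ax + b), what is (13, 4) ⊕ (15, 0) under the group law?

(13, 4) + (15, 0). λ = (0 - 4)/(15 - 13) ≡ 15/2 mod 19. 2⁻¹ ≡ 10 (mod 19), so λ ≡ 17.
  x = λ² - 13 - 15 = 289 - 28 ≡ 14; y = λ·(13 - 14) - 4 ≡ 17. → (14, 17)

(14, 17)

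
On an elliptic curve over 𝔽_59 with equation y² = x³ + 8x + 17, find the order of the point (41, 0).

2P: (41, 0) + (41, 0): same x and y₁ ≡ -y₂, so the sum is the point at infinity.
2P = the point at infinity, so the order is 2.

2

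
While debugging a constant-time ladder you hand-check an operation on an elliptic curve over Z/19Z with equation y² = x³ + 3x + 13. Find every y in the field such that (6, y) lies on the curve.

0

x³ + 3x + 13 = 247 ≡ 0 (mod 19).
Only y = 0 satisfies y² ≡ 0.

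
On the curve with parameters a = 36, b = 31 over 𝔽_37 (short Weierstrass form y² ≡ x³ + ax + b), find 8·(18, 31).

Write P = (18, 31).
Repeated addition: build up to 8P.
2P: tangent at (18, 31): λ = (3·18² + 36)/(2·31) ≡ 9/25. 25⁻¹ ≡ 3 (mod 37), so λ ≡ 9·3 ≡ 27.
  x = λ² - 18 - 18 = 729 - 36 ≡ 27; y = λ·(18 - 27) - 31 ≡ 22. → (27, 22)
3P: (27, 22) + (18, 31). λ = (31 - 22)/(18 - 27) ≡ 9/28 mod 37. 28⁻¹ ≡ 4 (mod 37), so λ ≡ 36.
  x = λ² - 27 - 18 = 1296 - 45 ≡ 30; y = λ·(27 - 30) - 22 ≡ 18. → (30, 18)
4P: (30, 18) + (18, 31). λ = (31 - 18)/(18 - 30) ≡ 13/25 mod 37. 25⁻¹ ≡ 3 (mod 37), so λ ≡ 2.
  x = λ² - 30 - 18 = 4 - 48 ≡ 30; y = λ·(30 - 30) - 18 ≡ 19. → (30, 19)
5P: (30, 19) + (18, 31). λ = (31 - 19)/(18 - 30) ≡ 12/25 mod 37. 25⁻¹ ≡ 3 (mod 37), so λ ≡ 36.
  x = λ² - 30 - 18 = 1296 - 48 ≡ 27; y = λ·(30 - 27) - 19 ≡ 15. → (27, 15)
6P: (27, 15) + (18, 31). λ = (31 - 15)/(18 - 27) ≡ 16/28 mod 37. 28⁻¹ ≡ 4 (mod 37), so λ ≡ 27.
  x = λ² - 27 - 18 = 729 - 45 ≡ 18; y = λ·(27 - 18) - 15 ≡ 6. → (18, 6)
7P: (18, 6) + (18, 31): same x and y₁ ≡ -y₂, so the sum is O.
8P: O + (18, 31) = (18, 31) (identity).

(18, 31)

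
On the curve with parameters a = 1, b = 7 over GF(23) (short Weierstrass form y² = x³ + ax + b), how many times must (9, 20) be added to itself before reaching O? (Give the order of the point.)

2P: tangent at (9, 20): λ = (3·9² + 1)/(2·20) ≡ 14/17. 17⁻¹ ≡ 19 (mod 23) since 17·19 = 323 ≡ 1, so λ ≡ 14·19 ≡ 13.
  x = λ² - 9 - 9 = 169 - 18 ≡ 13; y = λ·(9 - 13) - 20 ≡ 20. → (13, 20)
3P: (13, 20) + (9, 20). λ = (20 - 20)/(9 - 13) ≡ 0/19 mod 23. 19⁻¹ ≡ 17 (mod 23), so λ ≡ 0.
  x = λ² - 13 - 9 = 0 - 22 ≡ 1; y = λ·(13 - 1) - 20 ≡ 3. → (1, 3)
4P: (1, 3) + (9, 20). λ = (20 - 3)/(9 - 1) ≡ 17/8 mod 23. 8⁻¹ ≡ 3 (mod 23) since 8·3 = 24 ≡ 1, so λ ≡ 5.
  x = λ² - 1 - 9 = 25 - 10 ≡ 15; y = λ·(1 - 15) - 3 ≡ 19. → (15, 19)
5P: (15, 19) + (9, 20). λ = (20 - 19)/(9 - 15) ≡ 1/17 mod 23. 17⁻¹ ≡ 19 (mod 23), so λ ≡ 19.
  x = λ² - 15 - 9 = 361 - 24 ≡ 15; y = λ·(15 - 15) - 19 ≡ 4. → (15, 4)
6P: (15, 4) + (9, 20). λ = (20 - 4)/(9 - 15) ≡ 16/17 mod 23. 17⁻¹ ≡ 19 (mod 23) since 17·19 = 323 ≡ 1, so λ ≡ 5.
  x = λ² - 15 - 9 = 25 - 24 ≡ 1; y = λ·(15 - 1) - 4 ≡ 20. → (1, 20)
7P: (1, 20) + (9, 20). λ = (20 - 20)/(9 - 1) ≡ 0/8 mod 23. 8⁻¹ ≡ 3 (mod 23) since 8·3 = 24 ≡ 1, so λ ≡ 0.
  x = λ² - 1 - 9 = 0 - 10 ≡ 13; y = λ·(1 - 13) - 20 ≡ 3. → (13, 3)
8P: (13, 3) + (9, 20). λ = (20 - 3)/(9 - 13) ≡ 17/19 mod 23. 19⁻¹ ≡ 17 (mod 23) since 19·17 = 323 ≡ 1, so λ ≡ 13.
  x = λ² - 13 - 9 = 169 - 22 ≡ 9; y = λ·(13 - 9) - 3 ≡ 3. → (9, 3)
9P: (9, 3) + (9, 20): same x and y₁ ≡ -y₂, so the sum is O.
9P = O, so the order is 9.

9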